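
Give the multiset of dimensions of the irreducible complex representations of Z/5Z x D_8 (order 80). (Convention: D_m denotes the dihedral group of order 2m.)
Dimensions: 1, 1, 1, 1, 1, 1, 1, 1, 1, 1, 1, 1, 1, 1, 1, 1, 1, 1, 1, 1, 2, 2, 2, 2, 2, 2, 2, 2, 2, 2, 2, 2, 2, 2, 2

Proof sketch: There are 35 irreducibles (= number of conjugacy classes). Their dimensions d_i satisfy sum d_i^2 = |G| = 80: 1 + 1 + 1 + 1 + 1 + 1 + 1 + 1 + 1 + 1 + 1 + 1 + 1 + 1 + 1 + 1 + 1 + 1 + 1 + 1 + 4 + 4 + 4 + 4 + 4 + 4 + 4 + 4 + 4 + 4 + 4 + 4 + 4 + 4 + 4 = 80. (For the product with Z/5Z: each of the 5 1-dim characters of Z/5Z tensors with each irrep of D_8, giving 5 copies of each D_8-dimension.)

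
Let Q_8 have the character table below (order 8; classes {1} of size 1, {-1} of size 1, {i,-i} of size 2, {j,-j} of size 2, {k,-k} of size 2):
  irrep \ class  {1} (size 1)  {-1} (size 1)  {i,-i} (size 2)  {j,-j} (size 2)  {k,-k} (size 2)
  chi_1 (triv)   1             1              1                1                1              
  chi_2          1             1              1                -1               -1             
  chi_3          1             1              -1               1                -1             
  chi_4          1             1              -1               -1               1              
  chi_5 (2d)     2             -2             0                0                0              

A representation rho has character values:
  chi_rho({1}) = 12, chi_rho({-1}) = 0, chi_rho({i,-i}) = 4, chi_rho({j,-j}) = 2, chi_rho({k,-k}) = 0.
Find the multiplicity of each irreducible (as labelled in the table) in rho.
Multiplicities: chi_1: 3, chi_2: 2, chi_3: 1, chi_4: 0, chi_5: 3.

Working: Use <chi_rho, chi> = (1/|G|) sum_C |C| * chi_rho(C) * conj(chi(C)) with |G| = 8 for each irreducible chi in the table:
  <chi_rho, chi_1> = (1/8)[1*(12)*conj(1) + 1*(0)*conj(1) + 2*(4)*conj(1) + 2*(2)*conj(1) + 2*(0)*conj(1)]
      = (1/8)[(12) + (0) + (8) + (4) + (0)] = 24/8 = 3
  <chi_rho, chi_2> = (1/8)[1*(12)*conj(1) + 1*(0)*conj(1) + 2*(4)*conj(1) + 2*(2)*conj(-1) + 2*(0)*conj(-1)]
      = (1/8)[(12) + (0) + (8) + (-4) + (0)] = 16/8 = 2
  <chi_rho, chi_3> = (1/8)[1*(12)*conj(1) + 1*(0)*conj(1) + 2*(4)*conj(-1) + 2*(2)*conj(1) + 2*(0)*conj(-1)]
      = (1/8)[(12) + (0) + (-8) + (4) + (0)] = 8/8 = 1
  <chi_rho, chi_4> = (1/8)[1*(12)*conj(1) + 1*(0)*conj(1) + 2*(4)*conj(-1) + 2*(2)*conj(-1) + 2*(0)*conj(1)]
      = (1/8)[(12) + (0) + (-8) + (-4) + (0)] = 0/8 = 0
  <chi_rho, chi_5> = (1/8)[1*(12)*conj(2) + 1*(0)*conj(-2) + 2*(4)*conj(0) + 2*(2)*conj(0) + 2*(0)*conj(0)]
      = (1/8)[(24) + (0) + (0) + (0) + (0)] = 24/8 = 3
Dimension check: dim(rho) = sum (mult * dim) = 3*1 + 2*1 + 1*1 + 0*1 + 3*2 = 12 = chi_rho(e) = 12.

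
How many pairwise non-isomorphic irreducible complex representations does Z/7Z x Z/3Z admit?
21

Explanation: The number of irreducible complex representations of a finite group equals its number of conjugacy classes. Z/7Z x Z/3Z is abelian of order 21, so every element is its own conjugacy class: 21 classes, so Z/7Z x Z/3Z (order 21) has exactly 21 irreducible complex representations.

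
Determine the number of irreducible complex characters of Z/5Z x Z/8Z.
40

Justification: The number of irreducible complex representations of a finite group equals its number of conjugacy classes. Z/5Z x Z/8Z is abelian of order 40, so every element is its own conjugacy class: 40 classes, so Z/5Z x Z/8Z (order 40) has exactly 40 irreducible complex representations.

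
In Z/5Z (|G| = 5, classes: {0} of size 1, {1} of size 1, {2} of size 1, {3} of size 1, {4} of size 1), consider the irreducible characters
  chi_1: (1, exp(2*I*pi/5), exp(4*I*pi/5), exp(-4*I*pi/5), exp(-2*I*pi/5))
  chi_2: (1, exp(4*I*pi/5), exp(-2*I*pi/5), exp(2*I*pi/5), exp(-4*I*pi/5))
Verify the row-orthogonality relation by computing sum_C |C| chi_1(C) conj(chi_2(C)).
Sum = 0; so <chi_1, chi_2> = 0 (distinct irreducibles are orthogonal).

Why: Compute term by term over conjugacy classes (|C| * chi_1(C) * conj(chi_2(C))):
  1*(1)*conj(1) + 1*(exp(2*I*pi/5))*conj(exp(4*I*pi/5)) + 1*(exp(4*I*pi/5))*conj(exp(-2*I*pi/5)) + 1*(exp(-4*I*pi/5))*conj(exp(2*I*pi/5)) + 1*(exp(-2*I*pi/5))*conj(exp(-4*I*pi/5))
  = (1) + (exp(-2*I*pi/5)) + (exp(-4*I*pi/5)) + (exp(4*I*pi/5)) + (exp(2*I*pi/5))
  = 0.
(Exp terms are combined using exp(i*s)*conj(exp(i*t)) = exp(i*(s-t)), and sums of them are collapsed using the identity that for every m > 1 the m distinct m-th roots of unity sum to 0, e.g. 1 + exp(2*I*pi/3) + exp(-2*I*pi/3) = 0.)
Dividing by |G| = 5 gives 0/5 = 0, matching the row-orthogonality relation <chi_1, chi_2> = [chi_1 = chi_2].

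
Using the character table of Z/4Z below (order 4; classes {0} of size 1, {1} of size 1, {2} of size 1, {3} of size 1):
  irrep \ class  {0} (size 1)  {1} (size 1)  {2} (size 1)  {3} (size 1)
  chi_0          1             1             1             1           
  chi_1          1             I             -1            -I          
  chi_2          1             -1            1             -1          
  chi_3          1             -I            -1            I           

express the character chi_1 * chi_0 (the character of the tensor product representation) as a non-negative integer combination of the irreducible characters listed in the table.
chi_1 tensor chi_0 = chi_1 (all other irreducibles have multiplicity 0).

Reasoning: The character of a tensor product is the pointwise product (chi_1 * chi_0)(C) = chi_1(C) * chi_0(C):
  {0}: (1)*(1), {1}: (I)*(1), {2}: (-1)*(1), {3}: (-I)*(1)
so (chi_1 * chi_0) takes values
  {0} -> 1, {1} -> I, {2} -> -1, {3} -> -I.
Now take the inner product of this character with each irreducible chi from the table, <chi_1*chi_0, chi> = (1/4) sum_C |C| (chi_1*chi_0)(C) conj(chi(C)):
  <chi_1*chi_0, chi_0> = (1/4)[1*(1)*conj(1) + 1*(I)*conj(1) + 1*(-1)*conj(1) + 1*(-I)*conj(1)]
      = (1/4)[(1) + (I) + (-1) + (-I)] = 0/4 = 0
  <chi_1*chi_0, chi_1> = (1/4)[1*(1)*conj(1) + 1*(I)*conj(I) + 1*(-1)*conj(-1) + 1*(-I)*conj(-I)]
      = (1/4)[(1) + (1) + (1) + (1)] = 4/4 = 1
  <chi_1*chi_0, chi_2> = (1/4)[1*(1)*conj(1) + 1*(I)*conj(-1) + 1*(-1)*conj(1) + 1*(-I)*conj(-1)]
      = (1/4)[(1) + (-I) + (-1) + (I)] = 0/4 = 0
  <chi_1*chi_0, chi_3> = (1/4)[1*(1)*conj(1) + 1*(I)*conj(-I) + 1*(-1)*conj(-1) + 1*(-I)*conj(I)]
      = (1/4)[(1) + (-1) + (1) + (-1)] = 0/4 = 0
(Exp terms are combined using exp(i*s)*conj(exp(i*t)) = exp(i*(s-t)), and sums of them are collapsed using the identity that for every m > 1 the m distinct m-th roots of unity sum to 0, e.g. 1 + exp(2*I*pi/3) + exp(-2*I*pi/3) = 0.)
Hence the multiplicities are chi_1: 1. Dimension check: dim(chi_1)*dim(chi_0) = 1*1 = 1 and sum (mult * dim) = 1*1 = 1.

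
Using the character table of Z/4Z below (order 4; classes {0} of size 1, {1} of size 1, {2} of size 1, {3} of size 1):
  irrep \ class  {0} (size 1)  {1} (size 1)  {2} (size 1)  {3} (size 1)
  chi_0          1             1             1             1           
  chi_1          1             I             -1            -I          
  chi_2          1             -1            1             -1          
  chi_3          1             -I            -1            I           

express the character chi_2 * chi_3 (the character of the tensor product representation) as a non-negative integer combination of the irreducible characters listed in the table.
chi_2 tensor chi_3 = chi_1 (all other irreducibles have multiplicity 0).

Working: The character of a tensor product is the pointwise product (chi_2 * chi_3)(C) = chi_2(C) * chi_3(C):
  {0}: (1)*(1), {1}: (-1)*(-I), {2}: (1)*(-1), {3}: (-1)*(I)
so (chi_2 * chi_3) takes values
  {0} -> 1, {1} -> I, {2} -> -1, {3} -> -I.
Now take the inner product of this character with each irreducible chi from the table, <chi_2*chi_3, chi> = (1/4) sum_C |C| (chi_2*chi_3)(C) conj(chi(C)):
  <chi_2*chi_3, chi_0> = (1/4)[1*(1)*conj(1) + 1*(I)*conj(1) + 1*(-1)*conj(1) + 1*(-I)*conj(1)]
      = (1/4)[(1) + (I) + (-1) + (-I)] = 0/4 = 0
  <chi_2*chi_3, chi_1> = (1/4)[1*(1)*conj(1) + 1*(I)*conj(I) + 1*(-1)*conj(-1) + 1*(-I)*conj(-I)]
      = (1/4)[(1) + (1) + (1) + (1)] = 4/4 = 1
  <chi_2*chi_3, chi_2> = (1/4)[1*(1)*conj(1) + 1*(I)*conj(-1) + 1*(-1)*conj(1) + 1*(-I)*conj(-1)]
      = (1/4)[(1) + (-I) + (-1) + (I)] = 0/4 = 0
  <chi_2*chi_3, chi_3> = (1/4)[1*(1)*conj(1) + 1*(I)*conj(-I) + 1*(-1)*conj(-1) + 1*(-I)*conj(I)]
      = (1/4)[(1) + (-1) + (1) + (-1)] = 0/4 = 0
(Exp terms are combined using exp(i*s)*conj(exp(i*t)) = exp(i*(s-t)), and sums of them are collapsed using the identity that for every m > 1 the m distinct m-th roots of unity sum to 0, e.g. 1 + exp(2*I*pi/3) + exp(-2*I*pi/3) = 0.)
Hence the multiplicities are chi_1: 1. Dimension check: dim(chi_2)*dim(chi_3) = 1*1 = 1 and sum (mult * dim) = 1*1 = 1.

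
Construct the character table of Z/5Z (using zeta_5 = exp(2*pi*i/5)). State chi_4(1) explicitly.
Character table of Z/5Z (irreps indexed chi_0,...,chi_4 with chi_k(m) = zeta_5^(k*m), zeta_5 = exp(2*pi*i/5)):
  irrep \ class  {0} (size 1)  {1} (size 1)    {2} (size 1)    {3} (size 1)    {4} (size 1)  
  chi_0          1             1               1               1               1             
  chi_1          1             exp(2*I*pi/5)   exp(4*I*pi/5)   exp(-4*I*pi/5)  exp(-2*I*pi/5)
  chi_2          1             exp(4*I*pi/5)   exp(-2*I*pi/5)  exp(2*I*pi/5)   exp(-4*I*pi/5)
  chi_3          1             exp(-4*I*pi/5)  exp(2*I*pi/5)   exp(-2*I*pi/5)  exp(4*I*pi/5) 
  chi_4          1             exp(-2*I*pi/5)  exp(-4*I*pi/5)  exp(4*I*pi/5)   exp(2*I*pi/5) 

Spot check: chi_4(1) = zeta_5^(4*1) = zeta_5^4 = exp(-2*I*pi/5).

Proof sketch: Z/5Z is abelian, so all 5 irreducible complex representations are 1-dimensional. They are given by chi_k(m) = zeta_5^(k*m) for k = 0,...,4. Row orthogonality: sum_m chi_k(m) conj(chi_l(m)) = 5 * [k = l].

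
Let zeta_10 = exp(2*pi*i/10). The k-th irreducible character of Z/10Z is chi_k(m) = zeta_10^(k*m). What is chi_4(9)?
chi_4(9) = zeta_10^36 = exp(-4*I*pi/5)

Explanation: chi_4(9) = zeta_10^(4*9) = zeta_10^36. Since zeta_10^10 = 1, this equals zeta_10^6 = exp(2*pi*i*6/10) = exp(-4*I*pi/5).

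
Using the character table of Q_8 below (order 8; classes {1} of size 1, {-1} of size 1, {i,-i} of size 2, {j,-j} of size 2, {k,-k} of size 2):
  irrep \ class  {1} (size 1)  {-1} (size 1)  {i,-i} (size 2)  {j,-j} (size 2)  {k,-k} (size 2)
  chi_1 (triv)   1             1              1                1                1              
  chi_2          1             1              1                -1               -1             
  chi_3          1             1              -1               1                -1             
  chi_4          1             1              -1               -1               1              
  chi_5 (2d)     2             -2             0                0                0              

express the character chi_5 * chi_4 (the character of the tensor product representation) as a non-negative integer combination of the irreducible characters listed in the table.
chi_5 tensor chi_4 = chi_5 (all other irreducibles have multiplicity 0).

Solution. The character of a tensor product is the pointwise product (chi_5 * chi_4)(C) = chi_5(C) * chi_4(C):
  {1}: (2)*(1), {-1}: (-2)*(1), {i,-i}: (0)*(-1), {j,-j}: (0)*(-1), {k,-k}: (0)*(1)
so (chi_5 * chi_4) takes values
  {1} -> 2, {-1} -> -2, {i,-i} -> 0, {j,-j} -> 0, {k,-k} -> 0.
Now take the inner product of this character with each irreducible chi from the table, <chi_5*chi_4, chi> = (1/8) sum_C |C| (chi_5*chi_4)(C) conj(chi(C)):
  <chi_5*chi_4, chi_1> = (1/8)[1*(2)*conj(1) + 1*(-2)*conj(1) + 2*(0)*conj(1) + 2*(0)*conj(1) + 2*(0)*conj(1)]
      = (1/8)[(2) + (-2) + (0) + (0) + (0)] = 0/8 = 0
  <chi_5*chi_4, chi_2> = (1/8)[1*(2)*conj(1) + 1*(-2)*conj(1) + 2*(0)*conj(1) + 2*(0)*conj(-1) + 2*(0)*conj(-1)]
      = (1/8)[(2) + (-2) + (0) + (0) + (0)] = 0/8 = 0
  <chi_5*chi_4, chi_3> = (1/8)[1*(2)*conj(1) + 1*(-2)*conj(1) + 2*(0)*conj(-1) + 2*(0)*conj(1) + 2*(0)*conj(-1)]
      = (1/8)[(2) + (-2) + (0) + (0) + (0)] = 0/8 = 0
  <chi_5*chi_4, chi_4> = (1/8)[1*(2)*conj(1) + 1*(-2)*conj(1) + 2*(0)*conj(-1) + 2*(0)*conj(-1) + 2*(0)*conj(1)]
      = (1/8)[(2) + (-2) + (0) + (0) + (0)] = 0/8 = 0
  <chi_5*chi_4, chi_5> = (1/8)[1*(2)*conj(2) + 1*(-2)*conj(-2) + 2*(0)*conj(0) + 2*(0)*conj(0) + 2*(0)*conj(0)]
      = (1/8)[(4) + (4) + (0) + (0) + (0)] = 8/8 = 1
Hence the multiplicities are chi_5: 1. Dimension check: dim(chi_5)*dim(chi_4) = 2*1 = 2 and sum (mult * dim) = 1*2 = 2.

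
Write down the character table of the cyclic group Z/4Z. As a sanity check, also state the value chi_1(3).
Character table of Z/4Z (irreps indexed chi_0,...,chi_3 with chi_k(m) = zeta_4^(k*m), zeta_4 = exp(2*pi*i/4)):
  irrep \ class  {0} (size 1)  {1} (size 1)  {2} (size 1)  {3} (size 1)
  chi_0          1             1             1             1           
  chi_1          1             I             -1            -I          
  chi_2          1             -1            1             -1          
  chi_3          1             -I            -1            I           

Spot check: chi_1(3) = zeta_4^(1*3) = zeta_4^3 = -I.

Proof sketch: Z/4Z is abelian, so all 4 irreducible complex representations are 1-dimensional. They are given by chi_k(m) = zeta_4^(k*m) for k = 0,...,3. Row orthogonality: sum_m chi_k(m) conj(chi_l(m)) = 4 * [k = l].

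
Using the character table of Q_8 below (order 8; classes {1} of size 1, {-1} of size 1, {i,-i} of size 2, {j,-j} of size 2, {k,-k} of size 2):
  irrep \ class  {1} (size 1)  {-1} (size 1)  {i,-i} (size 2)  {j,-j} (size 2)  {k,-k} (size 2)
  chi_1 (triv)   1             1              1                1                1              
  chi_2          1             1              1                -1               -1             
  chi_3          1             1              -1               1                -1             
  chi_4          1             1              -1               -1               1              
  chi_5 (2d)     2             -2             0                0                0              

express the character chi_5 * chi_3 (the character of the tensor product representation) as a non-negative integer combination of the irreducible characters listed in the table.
chi_5 tensor chi_3 = chi_5 (all other irreducibles have multiplicity 0).

Derivation: The character of a tensor product is the pointwise product (chi_5 * chi_3)(C) = chi_5(C) * chi_3(C):
  {1}: (2)*(1), {-1}: (-2)*(1), {i,-i}: (0)*(-1), {j,-j}: (0)*(1), {k,-k}: (0)*(-1)
so (chi_5 * chi_3) takes values
  {1} -> 2, {-1} -> -2, {i,-i} -> 0, {j,-j} -> 0, {k,-k} -> 0.
Now take the inner product of this character with each irreducible chi from the table, <chi_5*chi_3, chi> = (1/8) sum_C |C| (chi_5*chi_3)(C) conj(chi(C)):
  <chi_5*chi_3, chi_1> = (1/8)[1*(2)*conj(1) + 1*(-2)*conj(1) + 2*(0)*conj(1) + 2*(0)*conj(1) + 2*(0)*conj(1)]
      = (1/8)[(2) + (-2) + (0) + (0) + (0)] = 0/8 = 0
  <chi_5*chi_3, chi_2> = (1/8)[1*(2)*conj(1) + 1*(-2)*conj(1) + 2*(0)*conj(1) + 2*(0)*conj(-1) + 2*(0)*conj(-1)]
      = (1/8)[(2) + (-2) + (0) + (0) + (0)] = 0/8 = 0
  <chi_5*chi_3, chi_3> = (1/8)[1*(2)*conj(1) + 1*(-2)*conj(1) + 2*(0)*conj(-1) + 2*(0)*conj(1) + 2*(0)*conj(-1)]
      = (1/8)[(2) + (-2) + (0) + (0) + (0)] = 0/8 = 0
  <chi_5*chi_3, chi_4> = (1/8)[1*(2)*conj(1) + 1*(-2)*conj(1) + 2*(0)*conj(-1) + 2*(0)*conj(-1) + 2*(0)*conj(1)]
      = (1/8)[(2) + (-2) + (0) + (0) + (0)] = 0/8 = 0
  <chi_5*chi_3, chi_5> = (1/8)[1*(2)*conj(2) + 1*(-2)*conj(-2) + 2*(0)*conj(0) + 2*(0)*conj(0) + 2*(0)*conj(0)]
      = (1/8)[(4) + (4) + (0) + (0) + (0)] = 8/8 = 1
Hence the multiplicities are chi_5: 1. Dimension check: dim(chi_5)*dim(chi_3) = 2*1 = 2 and sum (mult * dim) = 1*2 = 2.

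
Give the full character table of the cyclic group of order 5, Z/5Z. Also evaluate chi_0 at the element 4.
Character table of Z/5Z (irreps indexed chi_0,...,chi_4 with chi_k(m) = zeta_5^(k*m), zeta_5 = exp(2*pi*i/5)):
  irrep \ class  {0} (size 1)  {1} (size 1)    {2} (size 1)    {3} (size 1)    {4} (size 1)  
  chi_0          1             1               1               1               1             
  chi_1          1             exp(2*I*pi/5)   exp(4*I*pi/5)   exp(-4*I*pi/5)  exp(-2*I*pi/5)
  chi_2          1             exp(4*I*pi/5)   exp(-2*I*pi/5)  exp(2*I*pi/5)   exp(-4*I*pi/5)
  chi_3          1             exp(-4*I*pi/5)  exp(2*I*pi/5)   exp(-2*I*pi/5)  exp(4*I*pi/5) 
  chi_4          1             exp(-2*I*pi/5)  exp(-4*I*pi/5)  exp(4*I*pi/5)   exp(2*I*pi/5) 

Spot check: chi_0(4) = zeta_5^(0*4) = zeta_5^0 = 1.

Working: Z/5Z is abelian, so all 5 irreducible complex representations are 1-dimensional. They are given by chi_k(m) = zeta_5^(k*m) for k = 0,...,4. Row orthogonality: sum_m chi_k(m) conj(chi_l(m)) = 5 * [k = l].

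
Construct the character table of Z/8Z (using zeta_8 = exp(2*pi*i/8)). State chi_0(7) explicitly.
Character table of Z/8Z (irreps indexed chi_0,...,chi_7 with chi_k(m) = zeta_8^(k*m), zeta_8 = exp(2*pi*i/8)):
  irrep \ class  {0} (size 1)  {1} (size 1)    {2} (size 1)  {3} (size 1)    {4} (size 1)  {5} (size 1)    {6} (size 1)  {7} (size 1)  
  chi_0          1             1               1             1               1             1               1             1             
  chi_1          1             exp(I*pi/4)     I             exp(3*I*pi/4)   -1            exp(-3*I*pi/4)  -I            exp(-I*pi/4)  
  chi_2          1             I               -1            -I              1             I               -1            -I            
  chi_3          1             exp(3*I*pi/4)   -I            exp(I*pi/4)     -1            exp(-I*pi/4)    I             exp(-3*I*pi/4)
  chi_4          1             -1              1             -1              1             -1              1             -1            
  chi_5          1             exp(-3*I*pi/4)  I             exp(-I*pi/4)    -1            exp(I*pi/4)     -I            exp(3*I*pi/4) 
  chi_6          1             -I              -1            I               1             -I              -1            I             
  chi_7          1             exp(-I*pi/4)    -I            exp(-3*I*pi/4)  -1            exp(3*I*pi/4)   I             exp(I*pi/4)   

Spot check: chi_0(7) = zeta_8^(0*7) = zeta_8^0 = 1.

Argument: Z/8Z is abelian, so all 8 irreducible complex representations are 1-dimensional. They are given by chi_k(m) = zeta_8^(k*m) for k = 0,...,7. Row orthogonality: sum_m chi_k(m) conj(chi_l(m)) = 8 * [k = l].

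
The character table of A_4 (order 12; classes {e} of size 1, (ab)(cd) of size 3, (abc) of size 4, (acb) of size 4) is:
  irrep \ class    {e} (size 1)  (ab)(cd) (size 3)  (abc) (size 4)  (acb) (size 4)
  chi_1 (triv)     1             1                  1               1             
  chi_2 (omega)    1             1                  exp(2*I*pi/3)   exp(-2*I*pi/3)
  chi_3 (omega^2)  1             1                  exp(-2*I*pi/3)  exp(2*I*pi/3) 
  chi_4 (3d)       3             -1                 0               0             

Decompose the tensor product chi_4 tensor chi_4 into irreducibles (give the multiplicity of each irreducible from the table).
chi_4 tensor chi_4 = chi_1 + chi_2 + chi_3 + 2*chi_4 (all other irreducibles have multiplicity 0).

The character of a tensor product is the pointwise product (chi_4 * chi_4)(C) = chi_4(C) * chi_4(C):
  {e}: (3)*(3), (ab)(cd): (-1)*(-1), (abc): (0)*(0), (acb): (0)*(0)
so (chi_4 * chi_4) takes values
  {e} -> 9, (ab)(cd) -> 1, (abc) -> 0, (acb) -> 0.
Now take the inner product of this character with each irreducible chi from the table, <chi_4*chi_4, chi> = (1/12) sum_C |C| (chi_4*chi_4)(C) conj(chi(C)):
  <chi_4*chi_4, chi_1> = (1/12)[1*(9)*conj(1) + 3*(1)*conj(1) + 4*(0)*conj(1) + 4*(0)*conj(1)]
      = (1/12)[(9) + (3) + (0) + (0)] = 12/12 = 1
  <chi_4*chi_4, chi_2> = (1/12)[1*(9)*conj(1) + 3*(1)*conj(1) + 4*(0)*conj(exp(2*I*pi/3)) + 4*(0)*conj(exp(-2*I*pi/3))]
      = (1/12)[(9) + (3) + (0) + (0)] = 12/12 = 1
  <chi_4*chi_4, chi_3> = (1/12)[1*(9)*conj(1) + 3*(1)*conj(1) + 4*(0)*conj(exp(-2*I*pi/3)) + 4*(0)*conj(exp(2*I*pi/3))]
      = (1/12)[(9) + (3) + (0) + (0)] = 12/12 = 1
  <chi_4*chi_4, chi_4> = (1/12)[1*(9)*conj(3) + 3*(1)*conj(-1) + 4*(0)*conj(0) + 4*(0)*conj(0)]
      = (1/12)[(27) + (-3) + (0) + (0)] = 24/12 = 2
(Exp terms are combined using exp(i*s)*conj(exp(i*t)) = exp(i*(s-t)), and sums of them are collapsed using the identity that for every m > 1 the m distinct m-th roots of unity sum to 0, e.g. 1 + exp(2*I*pi/3) + exp(-2*I*pi/3) = 0.)
Hence the multiplicities are chi_1: 1, chi_2: 1, chi_3: 1, chi_4: 2. Dimension check: dim(chi_4)*dim(chi_4) = 3*3 = 9 and sum (mult * dim) = 1*1 + 1*1 + 1*1 + 2*3 = 9.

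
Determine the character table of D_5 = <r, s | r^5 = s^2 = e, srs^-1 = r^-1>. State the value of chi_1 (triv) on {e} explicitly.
Conjugacy classes: {e} of size 1, {r^1, r^4} of size 2, {r^2, r^3} of size 2, {s, sr, ..., sr^4} of size 5.
Character table:
  irrep \ class              {e} (size 1)  {r^1, r^4} (size 2)  {r^2, r^3} (size 2)  {s, sr, ..., sr^4} (size 5)
  chi_1 (triv)               1             1                    1                    1                          
  chi_2 (sign: r->1, s->-1)  1             1                    1                    -1                         
  chi_3 (2d, j=1)            2             -1/2 + sqrt(5)/2     -sqrt(5)/2 - 1/2     0                          
  chi_4 (2d, j=2)            2             -sqrt(5)/2 - 1/2     -1/2 + sqrt(5)/2     0                          

Spot check: chi_1 (triv) on {e} = 1.

D_5 has order 2*5 = 10 with 4 conjugacy classes, hence 4 irreducibles. Sum of squared dims 1 + 1 + 4 + 4 = 10 = |G|. Linear characters come from the abelianisation; the 2-dimensional irreps have character r^k -> 2*cos(2*pi*j*k/5), reflections -> 0.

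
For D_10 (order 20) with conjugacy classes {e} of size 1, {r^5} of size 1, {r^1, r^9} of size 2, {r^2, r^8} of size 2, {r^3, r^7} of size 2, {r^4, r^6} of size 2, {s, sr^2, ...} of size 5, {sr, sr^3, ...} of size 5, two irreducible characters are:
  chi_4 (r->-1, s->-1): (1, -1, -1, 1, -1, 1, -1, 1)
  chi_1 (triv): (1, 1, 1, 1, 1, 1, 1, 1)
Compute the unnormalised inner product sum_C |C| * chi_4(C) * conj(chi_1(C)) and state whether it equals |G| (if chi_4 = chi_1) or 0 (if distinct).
Sum = 0; so <chi_4, chi_1> = 0 (distinct irreducibles are orthogonal).

Compute term by term over conjugacy classes (|C| * chi_4(C) * conj(chi_1(C))):
  1*(1)*conj(1) + 1*(-1)*conj(1) + 2*(-1)*conj(1) + 2*(1)*conj(1) + 2*(-1)*conj(1) + 2*(1)*conj(1) + 5*(-1)*conj(1) + 5*(1)*conj(1)
  = (1) + (-1) + (-2) + (2) + (-2) + (2) + (-5) + (5)
  = 0.
Dividing by |G| = 20 gives 0/20 = 0, matching the row-orthogonality relation <chi_4, chi_1> = [chi_4 = chi_1].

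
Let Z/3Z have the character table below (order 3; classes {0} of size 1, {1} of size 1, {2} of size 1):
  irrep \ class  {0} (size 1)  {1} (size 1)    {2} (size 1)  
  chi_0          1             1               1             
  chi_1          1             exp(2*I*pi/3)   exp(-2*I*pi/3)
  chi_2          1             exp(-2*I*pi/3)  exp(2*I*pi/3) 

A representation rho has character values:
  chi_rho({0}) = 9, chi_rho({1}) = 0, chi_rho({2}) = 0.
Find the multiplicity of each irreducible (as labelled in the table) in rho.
Multiplicities: chi_0: 3, chi_1: 3, chi_2: 3.

Justification: Use <chi_rho, chi> = (1/|G|) sum_C |C| * chi_rho(C) * conj(chi(C)) with |G| = 3 for each irreducible chi in the table:
  <chi_rho, chi_0> = (1/3)[1*(9)*conj(1) + 1*(0)*conj(1) + 1*(0)*conj(1)]
      = (1/3)[(9) + (0) + (0)] = 9/3 = 3
  <chi_rho, chi_1> = (1/3)[1*(9)*conj(1) + 1*(0)*conj(exp(2*I*pi/3)) + 1*(0)*conj(exp(-2*I*pi/3))]
      = (1/3)[(9) + (0) + (0)] = 9/3 = 3
  <chi_rho, chi_2> = (1/3)[1*(9)*conj(1) + 1*(0)*conj(exp(-2*I*pi/3)) + 1*(0)*conj(exp(2*I*pi/3))]
      = (1/3)[(9) + (0) + (0)] = 9/3 = 3
(Exp terms are combined using exp(i*s)*conj(exp(i*t)) = exp(i*(s-t)), and sums of them are collapsed using the identity that for every m > 1 the m distinct m-th roots of unity sum to 0, e.g. 1 + exp(2*I*pi/3) + exp(-2*I*pi/3) = 0.)
Dimension check: dim(rho) = sum (mult * dim) = 3*1 + 3*1 + 3*1 = 9 = chi_rho(e) = 9.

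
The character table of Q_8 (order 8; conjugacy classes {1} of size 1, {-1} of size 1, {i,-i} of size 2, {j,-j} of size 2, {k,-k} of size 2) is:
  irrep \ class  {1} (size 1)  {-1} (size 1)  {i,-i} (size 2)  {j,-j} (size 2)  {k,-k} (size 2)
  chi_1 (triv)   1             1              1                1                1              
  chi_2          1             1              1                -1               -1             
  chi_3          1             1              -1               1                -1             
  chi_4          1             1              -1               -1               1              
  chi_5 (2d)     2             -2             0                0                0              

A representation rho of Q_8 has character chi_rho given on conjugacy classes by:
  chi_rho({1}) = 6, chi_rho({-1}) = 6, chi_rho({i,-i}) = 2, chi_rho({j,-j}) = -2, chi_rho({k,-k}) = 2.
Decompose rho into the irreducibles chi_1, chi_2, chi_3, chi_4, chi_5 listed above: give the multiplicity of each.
Multiplicities: chi_1: 2, chi_2: 2, chi_3: 0, chi_4: 2, chi_5: 0.

Working: Use <chi_rho, chi> = (1/|G|) sum_C |C| * chi_rho(C) * conj(chi(C)) with |G| = 8 for each irreducible chi in the table:
  <chi_rho, chi_1> = (1/8)[1*(6)*conj(1) + 1*(6)*conj(1) + 2*(2)*conj(1) + 2*(-2)*conj(1) + 2*(2)*conj(1)]
      = (1/8)[(6) + (6) + (4) + (-4) + (4)] = 16/8 = 2
  <chi_rho, chi_2> = (1/8)[1*(6)*conj(1) + 1*(6)*conj(1) + 2*(2)*conj(1) + 2*(-2)*conj(-1) + 2*(2)*conj(-1)]
      = (1/8)[(6) + (6) + (4) + (4) + (-4)] = 16/8 = 2
  <chi_rho, chi_3> = (1/8)[1*(6)*conj(1) + 1*(6)*conj(1) + 2*(2)*conj(-1) + 2*(-2)*conj(1) + 2*(2)*conj(-1)]
      = (1/8)[(6) + (6) + (-4) + (-4) + (-4)] = 0/8 = 0
  <chi_rho, chi_4> = (1/8)[1*(6)*conj(1) + 1*(6)*conj(1) + 2*(2)*conj(-1) + 2*(-2)*conj(-1) + 2*(2)*conj(1)]
      = (1/8)[(6) + (6) + (-4) + (4) + (4)] = 16/8 = 2
  <chi_rho, chi_5> = (1/8)[1*(6)*conj(2) + 1*(6)*conj(-2) + 2*(2)*conj(0) + 2*(-2)*conj(0) + 2*(2)*conj(0)]
      = (1/8)[(12) + (-12) + (0) + (0) + (0)] = 0/8 = 0
Dimension check: dim(rho) = sum (mult * dim) = 2*1 + 2*1 + 0*1 + 2*1 + 0*2 = 6 = chi_rho(e) = 6.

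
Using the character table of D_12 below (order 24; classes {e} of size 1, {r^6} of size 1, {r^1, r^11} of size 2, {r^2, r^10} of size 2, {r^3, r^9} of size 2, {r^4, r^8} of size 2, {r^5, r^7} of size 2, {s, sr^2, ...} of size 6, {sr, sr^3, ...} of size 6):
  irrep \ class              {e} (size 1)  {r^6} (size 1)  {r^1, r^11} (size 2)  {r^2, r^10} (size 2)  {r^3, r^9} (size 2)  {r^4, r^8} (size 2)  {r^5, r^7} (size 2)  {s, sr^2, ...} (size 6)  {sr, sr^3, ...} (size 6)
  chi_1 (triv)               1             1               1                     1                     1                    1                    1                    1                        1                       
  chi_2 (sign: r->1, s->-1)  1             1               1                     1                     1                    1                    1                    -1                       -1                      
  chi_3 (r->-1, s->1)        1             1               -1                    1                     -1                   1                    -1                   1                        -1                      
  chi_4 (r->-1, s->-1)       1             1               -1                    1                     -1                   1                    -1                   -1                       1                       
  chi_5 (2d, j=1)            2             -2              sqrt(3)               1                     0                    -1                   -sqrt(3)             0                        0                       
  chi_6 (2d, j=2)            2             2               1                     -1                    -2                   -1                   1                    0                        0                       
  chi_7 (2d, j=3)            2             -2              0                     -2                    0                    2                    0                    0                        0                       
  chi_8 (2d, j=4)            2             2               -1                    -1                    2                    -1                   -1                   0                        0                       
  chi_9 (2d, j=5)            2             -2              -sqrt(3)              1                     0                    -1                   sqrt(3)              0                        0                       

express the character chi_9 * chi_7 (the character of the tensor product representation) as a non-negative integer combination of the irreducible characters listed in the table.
chi_9 tensor chi_7 = chi_6 + chi_8 (all other irreducibles have multiplicity 0).

Why: The character of a tensor product is the pointwise product (chi_9 * chi_7)(C) = chi_9(C) * chi_7(C):
  {e}: (2)*(2), {r^6}: (-2)*(-2), {r^1, r^11}: (-sqrt(3))*(0), {r^2, r^10}: (1)*(-2), {r^3, r^9}: (0)*(0), {r^4, r^8}: (-1)*(2), {r^5, r^7}: (sqrt(3))*(0), {s, sr^2, ...}: (0)*(0), {sr, sr^3, ...}: (0)*(0)
so (chi_9 * chi_7) takes values
  {e} -> 4, {r^6} -> 4, {r^1, r^11} -> 0, {r^2, r^10} -> -2, {r^3, r^9} -> 0, {r^4, r^8} -> -2, {r^5, r^7} -> 0, {s, sr^2, ...} -> 0, {sr, sr^3, ...} -> 0.
Now take the inner product of this character with each irreducible chi from the table, <chi_9*chi_7, chi> = (1/24) sum_C |C| (chi_9*chi_7)(C) conj(chi(C)):
  <chi_9*chi_7, chi_1> = (1/24)[1*(4)*conj(1) + 1*(4)*conj(1) + 2*(0)*conj(1) + 2*(-2)*conj(1) + 2*(0)*conj(1) + 2*(-2)*conj(1) + 2*(0)*conj(1) + 6*(0)*conj(1) + 6*(0)*conj(1)]
      = (1/24)[(4) + (4) + (0) + (-4) + (0) + (-4) + (0) + (0) + (0)] = 0/24 = 0
  <chi_9*chi_7, chi_2> = (1/24)[1*(4)*conj(1) + 1*(4)*conj(1) + 2*(0)*conj(1) + 2*(-2)*conj(1) + 2*(0)*conj(1) + 2*(-2)*conj(1) + 2*(0)*conj(1) + 6*(0)*conj(-1) + 6*(0)*conj(-1)]
      = (1/24)[(4) + (4) + (0) + (-4) + (0) + (-4) + (0) + (0) + (0)] = 0/24 = 0
  <chi_9*chi_7, chi_3> = (1/24)[1*(4)*conj(1) + 1*(4)*conj(1) + 2*(0)*conj(-1) + 2*(-2)*conj(1) + 2*(0)*conj(-1) + 2*(-2)*conj(1) + 2*(0)*conj(-1) + 6*(0)*conj(1) + 6*(0)*conj(-1)]
      = (1/24)[(4) + (4) + (0) + (-4) + (0) + (-4) + (0) + (0) + (0)] = 0/24 = 0
  <chi_9*chi_7, chi_4> = (1/24)[1*(4)*conj(1) + 1*(4)*conj(1) + 2*(0)*conj(-1) + 2*(-2)*conj(1) + 2*(0)*conj(-1) + 2*(-2)*conj(1) + 2*(0)*conj(-1) + 6*(0)*conj(-1) + 6*(0)*conj(1)]
      = (1/24)[(4) + (4) + (0) + (-4) + (0) + (-4) + (0) + (0) + (0)] = 0/24 = 0
  <chi_9*chi_7, chi_5> = (1/24)[1*(4)*conj(2) + 1*(4)*conj(-2) + 2*(0)*conj(sqrt(3)) + 2*(-2)*conj(1) + 2*(0)*conj(0) + 2*(-2)*conj(-1) + 2*(0)*conj(-sqrt(3)) + 6*(0)*conj(0) + 6*(0)*conj(0)]
      = (1/24)[(8) + (-8) + (0) + (-4) + (0) + (4) + (0) + (0) + (0)] = 0/24 = 0
  <chi_9*chi_7, chi_6> = (1/24)[1*(4)*conj(2) + 1*(4)*conj(2) + 2*(0)*conj(1) + 2*(-2)*conj(-1) + 2*(0)*conj(-2) + 2*(-2)*conj(-1) + 2*(0)*conj(1) + 6*(0)*conj(0) + 6*(0)*conj(0)]
      = (1/24)[(8) + (8) + (0) + (4) + (0) + (4) + (0) + (0) + (0)] = 24/24 = 1
  <chi_9*chi_7, chi_7> = (1/24)[1*(4)*conj(2) + 1*(4)*conj(-2) + 2*(0)*conj(0) + 2*(-2)*conj(-2) + 2*(0)*conj(0) + 2*(-2)*conj(2) + 2*(0)*conj(0) + 6*(0)*conj(0) + 6*(0)*conj(0)]
      = (1/24)[(8) + (-8) + (0) + (8) + (0) + (-8) + (0) + (0) + (0)] = 0/24 = 0
  <chi_9*chi_7, chi_8> = (1/24)[1*(4)*conj(2) + 1*(4)*conj(2) + 2*(0)*conj(-1) + 2*(-2)*conj(-1) + 2*(0)*conj(2) + 2*(-2)*conj(-1) + 2*(0)*conj(-1) + 6*(0)*conj(0) + 6*(0)*conj(0)]
      = (1/24)[(8) + (8) + (0) + (4) + (0) + (4) + (0) + (0) + (0)] = 24/24 = 1
  <chi_9*chi_7, chi_9> = (1/24)[1*(4)*conj(2) + 1*(4)*conj(-2) + 2*(0)*conj(-sqrt(3)) + 2*(-2)*conj(1) + 2*(0)*conj(0) + 2*(-2)*conj(-1) + 2*(0)*conj(sqrt(3)) + 6*(0)*conj(0) + 6*(0)*conj(0)]
      = (1/24)[(8) + (-8) + (0) + (-4) + (0) + (4) + (0) + (0) + (0)] = 0/24 = 0
Hence the multiplicities are chi_6: 1, chi_8: 1. Dimension check: dim(chi_9)*dim(chi_7) = 2*2 = 4 and sum (mult * dim) = 1*2 + 1*2 = 4.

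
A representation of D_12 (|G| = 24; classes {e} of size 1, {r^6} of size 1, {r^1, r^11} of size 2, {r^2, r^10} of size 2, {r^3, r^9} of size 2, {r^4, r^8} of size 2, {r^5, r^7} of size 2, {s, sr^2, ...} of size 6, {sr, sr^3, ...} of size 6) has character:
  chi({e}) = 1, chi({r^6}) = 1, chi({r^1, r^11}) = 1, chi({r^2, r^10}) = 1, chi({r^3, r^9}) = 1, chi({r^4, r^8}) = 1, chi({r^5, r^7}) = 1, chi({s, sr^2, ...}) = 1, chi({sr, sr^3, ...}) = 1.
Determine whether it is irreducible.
Irreducible: <chi, chi> = 1.

Justification: <chi, chi> = (1/|G|) sum_C |C| * |chi(C)|^2 = (1/24)[1*|1|^2 + 1*|1|^2 + 2*|1|^2 + 2*|1|^2 + 2*|1|^2 + 2*|1|^2 + 2*|1|^2 + 6*|1|^2 + 6*|1|^2]
  = (1/24)[(1) + (1) + (2) + (2) + (2) + (2) + (2) + (6) + (6)] = 24/24 = 1.
A character is irreducible iff <chi, chi> = 1, so this representation is irreducible.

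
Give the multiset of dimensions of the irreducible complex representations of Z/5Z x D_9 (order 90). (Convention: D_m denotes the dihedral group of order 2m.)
Dimensions: 1, 1, 1, 1, 1, 1, 1, 1, 1, 1, 2, 2, 2, 2, 2, 2, 2, 2, 2, 2, 2, 2, 2, 2, 2, 2, 2, 2, 2, 2

Working: There are 30 irreducibles (= number of conjugacy classes). Their dimensions d_i satisfy sum d_i^2 = |G| = 90: 1 + 1 + 1 + 1 + 1 + 1 + 1 + 1 + 1 + 1 + 4 + 4 + 4 + 4 + 4 + 4 + 4 + 4 + 4 + 4 + 4 + 4 + 4 + 4 + 4 + 4 + 4 + 4 + 4 + 4 = 90. (For the product with Z/5Z: each of the 5 1-dim characters of Z/5Z tensors with each irrep of D_9, giving 5 copies of each D_9-dimension.)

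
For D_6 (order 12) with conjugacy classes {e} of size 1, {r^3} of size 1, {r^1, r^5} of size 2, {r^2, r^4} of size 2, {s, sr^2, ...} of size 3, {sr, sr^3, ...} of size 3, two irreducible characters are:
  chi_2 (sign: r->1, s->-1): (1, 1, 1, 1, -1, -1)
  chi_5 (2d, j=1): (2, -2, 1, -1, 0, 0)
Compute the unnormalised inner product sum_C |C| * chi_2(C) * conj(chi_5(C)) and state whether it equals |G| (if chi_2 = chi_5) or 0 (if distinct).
Sum = 0; so <chi_2, chi_5> = 0 (distinct irreducibles are orthogonal).

Working: Compute term by term over conjugacy classes (|C| * chi_2(C) * conj(chi_5(C))):
  1*(1)*conj(2) + 1*(1)*conj(-2) + 2*(1)*conj(1) + 2*(1)*conj(-1) + 3*(-1)*conj(0) + 3*(-1)*conj(0)
  = (2) + (-2) + (2) + (-2) + (0) + (0)
  = 0.
Dividing by |G| = 12 gives 0/12 = 0, matching the row-orthogonality relation <chi_2, chi_5> = [chi_2 = chi_5].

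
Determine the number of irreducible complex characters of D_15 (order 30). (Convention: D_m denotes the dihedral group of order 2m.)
9

The number of irreducible complex representations of a finite group equals its number of conjugacy classes. D_15 has 9 conjugacy classes ((n+3)/2 for n odd), so D_15 (order 30) has exactly 9 irreducible complex representations.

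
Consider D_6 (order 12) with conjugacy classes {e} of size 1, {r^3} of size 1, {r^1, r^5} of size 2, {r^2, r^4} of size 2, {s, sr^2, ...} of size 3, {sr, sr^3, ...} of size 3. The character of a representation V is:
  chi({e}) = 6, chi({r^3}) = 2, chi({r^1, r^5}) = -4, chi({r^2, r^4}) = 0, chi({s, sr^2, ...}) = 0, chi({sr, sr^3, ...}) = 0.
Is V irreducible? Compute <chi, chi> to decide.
Not irreducible (reducible): <chi, chi> = 6 > 1.

Details: <chi, chi> = (1/|G|) sum_C |C| * |chi(C)|^2 = (1/12)[1*|6|^2 + 1*|2|^2 + 2*|-4|^2 + 2*|0|^2 + 3*|0|^2 + 3*|0|^2]
  = (1/12)[(36) + (4) + (32) + (0) + (0) + (0)] = 72/12 = 6.
A character is irreducible iff <chi, chi> = 1, so this representation is reducible.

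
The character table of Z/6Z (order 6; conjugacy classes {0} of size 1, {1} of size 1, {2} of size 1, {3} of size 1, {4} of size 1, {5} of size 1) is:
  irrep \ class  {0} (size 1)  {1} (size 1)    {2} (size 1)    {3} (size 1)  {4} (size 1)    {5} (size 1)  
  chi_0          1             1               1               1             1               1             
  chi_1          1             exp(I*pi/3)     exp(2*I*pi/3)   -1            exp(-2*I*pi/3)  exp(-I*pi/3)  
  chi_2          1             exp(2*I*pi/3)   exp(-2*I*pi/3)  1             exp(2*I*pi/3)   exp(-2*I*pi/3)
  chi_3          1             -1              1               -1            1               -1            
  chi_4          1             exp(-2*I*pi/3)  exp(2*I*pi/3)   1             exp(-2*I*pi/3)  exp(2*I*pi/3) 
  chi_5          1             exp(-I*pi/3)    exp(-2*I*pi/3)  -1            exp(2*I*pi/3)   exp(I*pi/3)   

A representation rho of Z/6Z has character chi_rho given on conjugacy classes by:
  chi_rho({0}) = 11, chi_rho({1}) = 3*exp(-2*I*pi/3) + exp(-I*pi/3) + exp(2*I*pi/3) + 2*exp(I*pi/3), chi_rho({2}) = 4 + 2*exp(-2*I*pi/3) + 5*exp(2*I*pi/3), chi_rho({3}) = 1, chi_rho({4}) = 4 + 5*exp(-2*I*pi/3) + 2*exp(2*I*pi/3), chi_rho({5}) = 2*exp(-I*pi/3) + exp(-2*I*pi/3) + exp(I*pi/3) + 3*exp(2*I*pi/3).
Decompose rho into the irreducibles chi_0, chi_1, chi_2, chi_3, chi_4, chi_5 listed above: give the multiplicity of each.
Multiplicities: chi_0: 2, chi_1: 2, chi_2: 1, chi_3: 2, chi_4: 3, chi_5: 1.

Derivation: Use <chi_rho, chi> = (1/|G|) sum_C |C| * chi_rho(C) * conj(chi(C)) with |G| = 6 for each irreducible chi in the table:
  <chi_rho, chi_0> = (1/6)[1*(11)*conj(1) + 1*(3*exp(-2*I*pi/3) + exp(-I*pi/3) + exp(2*I*pi/3) + 2*exp(I*pi/3))*conj(1) + 1*(4 + 2*exp(-2*I*pi/3) + 5*exp(2*I*pi/3))*conj(1) + 1*(1)*conj(1) + 1*(4 + 5*exp(-2*I*pi/3) + 2*exp(2*I*pi/3))*conj(1) + 1*(2*exp(-I*pi/3) + exp(-2*I*pi/3) + exp(I*pi/3) + 3*exp(2*I*pi/3))*conj(1)]
      = (1/6)[(11) + (3*exp(-2*I*pi/3) + exp(-I*pi/3) + exp(2*I*pi/3) + 2*exp(I*pi/3)) + (4 + 2*exp(-2*I*pi/3) + 5*exp(2*I*pi/3)) + (1) + (4 + 5*exp(-2*I*pi/3) + 2*exp(2*I*pi/3)) + (2*exp(-I*pi/3) + exp(-2*I*pi/3) + exp(I*pi/3) + 3*exp(2*I*pi/3))] = 12/6 = 2
  <chi_rho, chi_1> = (1/6)[1*(11)*conj(1) + 1*(3*exp(-2*I*pi/3) + exp(-I*pi/3) + exp(2*I*pi/3) + 2*exp(I*pi/3))*conj(exp(I*pi/3)) + 1*(4 + 2*exp(-2*I*pi/3) + 5*exp(2*I*pi/3))*conj(exp(2*I*pi/3)) + 1*(1)*conj(-1) + 1*(4 + 5*exp(-2*I*pi/3) + 2*exp(2*I*pi/3))*conj(exp(-2*I*pi/3)) + 1*(2*exp(-I*pi/3) + exp(-2*I*pi/3) + exp(I*pi/3) + 3*exp(2*I*pi/3))*conj(exp(-I*pi/3))]
      = (1/6)[(11) + (-1) + (5 + 4*exp(-2*I*pi/3) + 2*exp(2*I*pi/3)) + (-1) + (5 + 2*exp(-2*I*pi/3) + 4*exp(2*I*pi/3)) + (-1)] = 12/6 = 2
  <chi_rho, chi_2> = (1/6)[1*(11)*conj(1) + 1*(3*exp(-2*I*pi/3) + exp(-I*pi/3) + exp(2*I*pi/3) + 2*exp(I*pi/3))*conj(exp(2*I*pi/3)) + 1*(4 + 2*exp(-2*I*pi/3) + 5*exp(2*I*pi/3))*conj(exp(-2*I*pi/3)) + 1*(1)*conj(1) + 1*(4 + 5*exp(-2*I*pi/3) + 2*exp(2*I*pi/3))*conj(exp(2*I*pi/3)) + 1*(2*exp(-I*pi/3) + exp(-2*I*pi/3) + exp(I*pi/3) + 3*exp(2*I*pi/3))*conj(exp(-2*I*pi/3))]
      = (1/6)[(11) + (2*exp(-I*pi/3) + 3*exp(2*I*pi/3)) + (2 + 5*exp(-2*I*pi/3) + 4*exp(2*I*pi/3)) + (1) + (2 + 4*exp(-2*I*pi/3) + 5*exp(2*I*pi/3)) + (3*exp(-2*I*pi/3) + 2*exp(I*pi/3))] = 6/6 = 1
  <chi_rho, chi_3> = (1/6)[1*(11)*conj(1) + 1*(3*exp(-2*I*pi/3) + exp(-I*pi/3) + exp(2*I*pi/3) + 2*exp(I*pi/3))*conj(-1) + 1*(4 + 2*exp(-2*I*pi/3) + 5*exp(2*I*pi/3))*conj(1) + 1*(1)*conj(-1) + 1*(4 + 5*exp(-2*I*pi/3) + 2*exp(2*I*pi/3))*conj(1) + 1*(2*exp(-I*pi/3) + exp(-2*I*pi/3) + exp(I*pi/3) + 3*exp(2*I*pi/3))*conj(-1)]
      = (1/6)[(11) + (-2*exp(I*pi/3) - exp(2*I*pi/3) - exp(-I*pi/3) - 3*exp(-2*I*pi/3)) + (4 + 2*exp(-2*I*pi/3) + 5*exp(2*I*pi/3)) + (-1) + (4 + 5*exp(-2*I*pi/3) + 2*exp(2*I*pi/3)) + (-3*exp(2*I*pi/3) - exp(I*pi/3) - exp(-2*I*pi/3) - 2*exp(-I*pi/3))] = 12/6 = 2
  <chi_rho, chi_4> = (1/6)[1*(11)*conj(1) + 1*(3*exp(-2*I*pi/3) + exp(-I*pi/3) + exp(2*I*pi/3) + 2*exp(I*pi/3))*conj(exp(-2*I*pi/3)) + 1*(4 + 2*exp(-2*I*pi/3) + 5*exp(2*I*pi/3))*conj(exp(2*I*pi/3)) + 1*(1)*conj(1) + 1*(4 + 5*exp(-2*I*pi/3) + 2*exp(2*I*pi/3))*conj(exp(-2*I*pi/3)) + 1*(2*exp(-I*pi/3) + exp(-2*I*pi/3) + exp(I*pi/3) + 3*exp(2*I*pi/3))*conj(exp(2*I*pi/3))]
      = (1/6)[(11) + (1) + (5 + 4*exp(-2*I*pi/3) + 2*exp(2*I*pi/3)) + (1) + (5 + 2*exp(-2*I*pi/3) + 4*exp(2*I*pi/3)) + (1)] = 18/6 = 3
  <chi_rho, chi_5> = (1/6)[1*(11)*conj(1) + 1*(3*exp(-2*I*pi/3) + exp(-I*pi/3) + exp(2*I*pi/3) + 2*exp(I*pi/3))*conj(exp(-I*pi/3)) + 1*(4 + 2*exp(-2*I*pi/3) + 5*exp(2*I*pi/3))*conj(exp(-2*I*pi/3)) + 1*(1)*conj(-1) + 1*(4 + 5*exp(-2*I*pi/3) + 2*exp(2*I*pi/3))*conj(exp(2*I*pi/3)) + 1*(2*exp(-I*pi/3) + exp(-2*I*pi/3) + exp(I*pi/3) + 3*exp(2*I*pi/3))*conj(exp(I*pi/3))]
      = (1/6)[(11) + (3*exp(-I*pi/3) + 2*exp(2*I*pi/3)) + (2 + 5*exp(-2*I*pi/3) + 4*exp(2*I*pi/3)) + (-1) + (2 + 4*exp(-2*I*pi/3) + 5*exp(2*I*pi/3)) + (2*exp(-2*I*pi/3) + 3*exp(I*pi/3))] = 6/6 = 1
(Exp terms are combined using exp(i*s)*conj(exp(i*t)) = exp(i*(s-t)), and sums of them are collapsed using the identity that for every m > 1 the m distinct m-th roots of unity sum to 0, e.g. 1 + exp(2*I*pi/3) + exp(-2*I*pi/3) = 0.)
Dimension check: dim(rho) = sum (mult * dim) = 2*1 + 2*1 + 1*1 + 2*1 + 3*1 + 1*1 = 11 = chi_rho(e) = 11.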